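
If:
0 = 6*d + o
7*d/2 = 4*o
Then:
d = 0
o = 0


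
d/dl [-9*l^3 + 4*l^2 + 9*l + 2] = -27*l^2 + 8*l + 9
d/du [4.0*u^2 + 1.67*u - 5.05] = 8.0*u + 1.67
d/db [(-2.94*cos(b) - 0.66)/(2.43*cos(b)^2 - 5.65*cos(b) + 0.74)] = (-7.1442*cos(b)^2 - 3.2076*cos(b) + 5.9046)*sin(b)/(5.9049*cos(b)^4 - 27.459*cos(b)^3 + 35.5189*cos(b)^2 - 8.362*cos(b) + 0.5476)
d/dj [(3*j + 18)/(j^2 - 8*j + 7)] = 3*(j^2 - 8*j - 2*(j - 4)*(j + 6) + 7)/(j^2 - 8*j + 7)^2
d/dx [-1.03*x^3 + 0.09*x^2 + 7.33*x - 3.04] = -3.09*x^2 + 0.18*x + 7.33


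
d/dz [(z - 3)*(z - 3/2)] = 2*z - 9/2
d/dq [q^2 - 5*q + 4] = 2*q - 5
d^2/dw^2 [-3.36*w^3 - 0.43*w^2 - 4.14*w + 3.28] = -20.16*w - 0.86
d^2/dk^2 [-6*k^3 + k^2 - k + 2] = 2 - 36*k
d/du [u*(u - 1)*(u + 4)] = 3*u^2 + 6*u - 4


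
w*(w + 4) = w^2 + 4*w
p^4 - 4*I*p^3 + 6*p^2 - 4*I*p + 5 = (p - 5*I)*(p - I)*(p + I)^2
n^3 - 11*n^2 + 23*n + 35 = (n - 7)*(n - 5)*(n + 1)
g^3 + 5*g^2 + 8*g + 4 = (g + 1)*(g + 2)^2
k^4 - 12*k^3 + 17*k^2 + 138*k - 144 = (k - 8)*(k - 6)*(k - 1)*(k + 3)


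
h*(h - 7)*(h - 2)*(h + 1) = h^4 - 8*h^3 + 5*h^2 + 14*h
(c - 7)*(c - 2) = c^2 - 9*c + 14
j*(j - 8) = j^2 - 8*j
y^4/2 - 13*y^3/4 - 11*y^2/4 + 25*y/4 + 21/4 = (y/2 + 1/2)*(y - 7)*(y - 3/2)*(y + 1)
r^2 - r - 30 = (r - 6)*(r + 5)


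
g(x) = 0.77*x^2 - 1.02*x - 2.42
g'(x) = 1.54*x - 1.02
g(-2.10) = 3.12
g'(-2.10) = -4.25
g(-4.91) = 21.15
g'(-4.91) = -8.58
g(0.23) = -2.61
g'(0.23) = -0.67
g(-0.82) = -1.07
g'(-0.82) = -2.28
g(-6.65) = 38.41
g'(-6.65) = -11.26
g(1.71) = -1.91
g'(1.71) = 1.61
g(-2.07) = 2.99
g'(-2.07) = -4.21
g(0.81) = -2.74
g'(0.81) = 0.23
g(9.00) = 50.77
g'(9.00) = 12.84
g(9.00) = 50.77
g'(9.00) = 12.84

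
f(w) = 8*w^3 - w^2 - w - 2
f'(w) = 24*w^2 - 2*w - 1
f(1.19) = 8.88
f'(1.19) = 30.61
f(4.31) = 615.62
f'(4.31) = 436.21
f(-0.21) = -1.91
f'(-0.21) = 0.48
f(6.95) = 2628.37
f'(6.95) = 1144.36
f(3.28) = 266.26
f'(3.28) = 250.64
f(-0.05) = -1.95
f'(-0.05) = -0.84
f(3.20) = 246.70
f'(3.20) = 238.36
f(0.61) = -1.17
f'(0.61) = 6.71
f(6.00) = 1684.00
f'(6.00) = 851.00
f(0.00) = -2.00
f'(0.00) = -1.00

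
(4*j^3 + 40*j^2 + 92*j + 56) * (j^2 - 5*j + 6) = 4*j^5 + 20*j^4 - 84*j^3 - 164*j^2 + 272*j + 336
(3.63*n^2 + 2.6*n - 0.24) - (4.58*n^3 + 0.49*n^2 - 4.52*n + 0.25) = -4.58*n^3 + 3.14*n^2 + 7.12*n - 0.49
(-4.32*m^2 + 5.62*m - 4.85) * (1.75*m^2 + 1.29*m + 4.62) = -7.56*m^4 + 4.2622*m^3 - 21.1961*m^2 + 19.7079*m - 22.407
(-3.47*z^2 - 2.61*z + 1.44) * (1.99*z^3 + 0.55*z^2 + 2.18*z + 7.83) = -6.9053*z^5 - 7.1024*z^4 - 6.1345*z^3 - 32.0679*z^2 - 17.2971*z + 11.2752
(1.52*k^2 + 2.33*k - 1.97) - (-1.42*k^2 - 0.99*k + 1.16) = 2.94*k^2 + 3.32*k - 3.13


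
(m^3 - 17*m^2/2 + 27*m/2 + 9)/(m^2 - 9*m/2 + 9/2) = (2*m^2 - 11*m - 6)/(2*m - 3)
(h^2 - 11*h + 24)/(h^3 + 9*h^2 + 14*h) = (h^2 - 11*h + 24)/(h*(h^2 + 9*h + 14))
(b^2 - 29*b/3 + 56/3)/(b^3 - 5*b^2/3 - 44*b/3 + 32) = (b - 7)/(b^2 + b - 12)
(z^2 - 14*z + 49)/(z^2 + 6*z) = (z^2 - 14*z + 49)/(z*(z + 6))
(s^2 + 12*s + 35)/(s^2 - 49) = (s + 5)/(s - 7)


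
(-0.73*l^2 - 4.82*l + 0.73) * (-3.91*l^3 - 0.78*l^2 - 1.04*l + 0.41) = 2.8543*l^5 + 19.4156*l^4 + 1.6645*l^3 + 4.1441*l^2 - 2.7354*l + 0.2993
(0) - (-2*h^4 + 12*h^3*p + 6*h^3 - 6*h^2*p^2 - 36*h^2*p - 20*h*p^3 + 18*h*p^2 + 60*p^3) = 2*h^4 - 12*h^3*p - 6*h^3 + 6*h^2*p^2 + 36*h^2*p + 20*h*p^3 - 18*h*p^2 - 60*p^3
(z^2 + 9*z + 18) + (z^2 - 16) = 2*z^2 + 9*z + 2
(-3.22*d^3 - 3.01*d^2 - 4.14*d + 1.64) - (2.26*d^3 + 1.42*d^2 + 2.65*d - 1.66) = -5.48*d^3 - 4.43*d^2 - 6.79*d + 3.3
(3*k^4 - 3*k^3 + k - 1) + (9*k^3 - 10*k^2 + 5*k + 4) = 3*k^4 + 6*k^3 - 10*k^2 + 6*k + 3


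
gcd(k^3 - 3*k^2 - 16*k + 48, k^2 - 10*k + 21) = k - 3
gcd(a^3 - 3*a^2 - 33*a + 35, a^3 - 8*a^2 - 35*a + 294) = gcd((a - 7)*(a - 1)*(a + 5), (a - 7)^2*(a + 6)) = a - 7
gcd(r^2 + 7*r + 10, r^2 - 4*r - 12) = r + 2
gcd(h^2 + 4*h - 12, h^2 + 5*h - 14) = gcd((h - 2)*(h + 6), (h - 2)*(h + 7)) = h - 2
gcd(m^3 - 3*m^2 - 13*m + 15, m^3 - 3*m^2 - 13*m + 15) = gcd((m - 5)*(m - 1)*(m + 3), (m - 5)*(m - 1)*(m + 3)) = m^3 - 3*m^2 - 13*m + 15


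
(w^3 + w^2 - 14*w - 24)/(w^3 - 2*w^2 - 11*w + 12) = (w + 2)/(w - 1)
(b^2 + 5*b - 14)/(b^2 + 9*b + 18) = (b^2 + 5*b - 14)/(b^2 + 9*b + 18)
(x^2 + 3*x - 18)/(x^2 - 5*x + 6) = (x + 6)/(x - 2)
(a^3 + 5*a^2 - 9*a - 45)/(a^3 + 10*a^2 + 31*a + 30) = (a - 3)/(a + 2)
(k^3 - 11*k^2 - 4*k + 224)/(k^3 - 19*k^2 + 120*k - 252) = (k^2 - 4*k - 32)/(k^2 - 12*k + 36)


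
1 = 1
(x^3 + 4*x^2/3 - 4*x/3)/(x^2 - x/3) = (3*x^2 + 4*x - 4)/(3*x - 1)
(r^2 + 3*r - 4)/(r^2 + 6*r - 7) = (r + 4)/(r + 7)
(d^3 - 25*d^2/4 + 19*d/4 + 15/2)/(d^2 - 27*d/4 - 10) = (-4*d^3 + 25*d^2 - 19*d - 30)/(-4*d^2 + 27*d + 40)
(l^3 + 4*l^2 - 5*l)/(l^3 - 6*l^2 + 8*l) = (l^2 + 4*l - 5)/(l^2 - 6*l + 8)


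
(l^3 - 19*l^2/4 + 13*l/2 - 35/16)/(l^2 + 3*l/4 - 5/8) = (8*l^2 - 34*l + 35)/(2*(4*l + 5))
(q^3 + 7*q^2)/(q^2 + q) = q*(q + 7)/(q + 1)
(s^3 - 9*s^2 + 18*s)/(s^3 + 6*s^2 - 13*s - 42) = s*(s - 6)/(s^2 + 9*s + 14)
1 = 1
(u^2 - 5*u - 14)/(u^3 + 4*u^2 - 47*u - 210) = (u + 2)/(u^2 + 11*u + 30)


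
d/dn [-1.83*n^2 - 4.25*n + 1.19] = -3.66*n - 4.25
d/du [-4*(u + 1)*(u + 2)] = -8*u - 12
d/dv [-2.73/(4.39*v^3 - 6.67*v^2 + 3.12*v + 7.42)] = (35.9541*v^2 - 36.4182*v + 8.5176)/(4.39*v^3 - 6.67*v^2 + 3.12*v + 7.42)^2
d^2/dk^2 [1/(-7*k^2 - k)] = 2*(7*k*(7*k + 1) - (14*k + 1)^2)/(k^3*(7*k + 1)^3)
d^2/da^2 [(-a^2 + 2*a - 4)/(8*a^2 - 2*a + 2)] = (28*a^3 - 180*a^2 + 24*a + 13)/(64*a^6 - 48*a^5 + 60*a^4 - 25*a^3 + 15*a^2 - 3*a + 1)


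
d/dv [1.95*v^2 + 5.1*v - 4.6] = 3.9*v + 5.1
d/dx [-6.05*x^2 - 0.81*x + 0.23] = -12.1*x - 0.81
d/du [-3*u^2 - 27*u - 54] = -6*u - 27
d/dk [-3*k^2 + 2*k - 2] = 2 - 6*k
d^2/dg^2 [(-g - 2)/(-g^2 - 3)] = 2*(4*g^2*(g + 2) - (3*g + 2)*(g^2 + 3))/(g^2 + 3)^3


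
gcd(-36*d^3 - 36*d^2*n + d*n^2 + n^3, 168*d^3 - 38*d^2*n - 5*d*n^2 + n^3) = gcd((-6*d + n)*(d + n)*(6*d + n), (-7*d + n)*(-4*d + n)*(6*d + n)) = 6*d + n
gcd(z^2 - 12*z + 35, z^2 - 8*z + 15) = z - 5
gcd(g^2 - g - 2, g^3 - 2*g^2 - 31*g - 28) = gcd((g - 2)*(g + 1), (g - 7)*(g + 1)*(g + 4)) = g + 1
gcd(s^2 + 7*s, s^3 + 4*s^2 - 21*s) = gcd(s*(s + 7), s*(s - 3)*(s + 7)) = s^2 + 7*s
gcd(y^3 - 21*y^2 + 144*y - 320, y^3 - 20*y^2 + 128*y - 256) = y^2 - 16*y + 64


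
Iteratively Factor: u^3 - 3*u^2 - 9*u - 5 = (u + 1)*(u^2 - 4*u - 5) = (u + 1)^2*(u - 5)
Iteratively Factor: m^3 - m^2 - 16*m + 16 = (m - 4)*(m^2 + 3*m - 4) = (m - 4)*(m + 4)*(m - 1)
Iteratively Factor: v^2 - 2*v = (v - 2)*(v)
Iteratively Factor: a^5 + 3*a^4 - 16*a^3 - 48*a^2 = (a - 4)*(a^4 + 7*a^3 + 12*a^2) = (a - 4)*(a + 4)*(a^3 + 3*a^2) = (a - 4)*(a + 3)*(a + 4)*(a^2) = a*(a - 4)*(a + 3)*(a + 4)*(a)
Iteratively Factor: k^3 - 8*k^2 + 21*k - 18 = (k - 3)*(k^2 - 5*k + 6) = (k - 3)*(k - 2)*(k - 3)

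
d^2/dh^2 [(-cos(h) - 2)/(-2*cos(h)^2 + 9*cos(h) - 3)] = (36*sin(h)^4*cos(h) + 50*sin(h)^4 - 193*sin(h)^2 + 199*cos(h) - 30*cos(3*h) - 2*cos(5*h) - 211)/(2*sin(h)^2 + 9*cos(h) - 5)^3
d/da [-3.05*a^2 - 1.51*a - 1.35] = -6.1*a - 1.51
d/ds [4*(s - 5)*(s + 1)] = 8*s - 16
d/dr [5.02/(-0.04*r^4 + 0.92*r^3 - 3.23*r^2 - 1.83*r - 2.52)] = (0.8032*r^3 - 13.8552*r^2 + 32.4292*r + 9.1866)/(0.04*r^4 - 0.92*r^3 + 3.23*r^2 + 1.83*r + 2.52)^2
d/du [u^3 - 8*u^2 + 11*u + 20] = 3*u^2 - 16*u + 11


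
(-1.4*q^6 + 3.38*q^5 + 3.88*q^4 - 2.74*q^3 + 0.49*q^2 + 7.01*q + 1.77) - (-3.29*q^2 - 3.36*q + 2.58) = -1.4*q^6 + 3.38*q^5 + 3.88*q^4 - 2.74*q^3 + 3.78*q^2 + 10.37*q - 0.81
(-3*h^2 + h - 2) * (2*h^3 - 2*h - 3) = -6*h^5 + 2*h^4 + 2*h^3 + 7*h^2 + h + 6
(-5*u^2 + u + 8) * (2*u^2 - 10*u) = -10*u^4 + 52*u^3 + 6*u^2 - 80*u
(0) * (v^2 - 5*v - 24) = 0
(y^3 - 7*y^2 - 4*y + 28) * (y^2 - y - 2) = y^5 - 8*y^4 + y^3 + 46*y^2 - 20*y - 56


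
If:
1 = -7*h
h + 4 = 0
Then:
No Solution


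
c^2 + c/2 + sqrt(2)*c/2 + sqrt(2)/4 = (c + 1/2)*(c + sqrt(2)/2)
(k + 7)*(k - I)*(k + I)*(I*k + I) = I*k^4 + 8*I*k^3 + 8*I*k^2 + 8*I*k + 7*I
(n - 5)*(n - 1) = n^2 - 6*n + 5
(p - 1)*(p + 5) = p^2 + 4*p - 5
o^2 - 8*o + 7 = (o - 7)*(o - 1)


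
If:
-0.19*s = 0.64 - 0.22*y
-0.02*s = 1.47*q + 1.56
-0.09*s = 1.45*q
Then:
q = -1.36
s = 21.90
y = 21.82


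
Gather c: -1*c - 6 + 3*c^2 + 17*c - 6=3*c^2 + 16*c - 12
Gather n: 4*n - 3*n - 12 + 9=n - 3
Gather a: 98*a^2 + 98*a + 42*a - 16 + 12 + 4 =98*a^2 + 140*a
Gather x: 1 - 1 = 0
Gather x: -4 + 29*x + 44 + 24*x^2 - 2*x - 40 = 24*x^2 + 27*x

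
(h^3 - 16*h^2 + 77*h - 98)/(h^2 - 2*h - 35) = (h^2 - 9*h + 14)/(h + 5)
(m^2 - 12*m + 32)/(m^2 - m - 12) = (m - 8)/(m + 3)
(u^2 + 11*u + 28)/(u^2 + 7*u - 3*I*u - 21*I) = (u + 4)/(u - 3*I)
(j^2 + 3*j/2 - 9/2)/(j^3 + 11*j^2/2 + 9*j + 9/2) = (2*j - 3)/(2*j^2 + 5*j + 3)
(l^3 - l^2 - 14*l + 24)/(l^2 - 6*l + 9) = (l^2 + 2*l - 8)/(l - 3)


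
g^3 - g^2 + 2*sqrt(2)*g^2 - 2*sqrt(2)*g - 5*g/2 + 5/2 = (g - 1)*(g - sqrt(2)/2)*(g + 5*sqrt(2)/2)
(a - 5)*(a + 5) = a^2 - 25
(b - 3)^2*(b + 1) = b^3 - 5*b^2 + 3*b + 9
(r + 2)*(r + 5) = r^2 + 7*r + 10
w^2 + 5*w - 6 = (w - 1)*(w + 6)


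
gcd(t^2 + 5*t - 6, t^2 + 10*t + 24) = t + 6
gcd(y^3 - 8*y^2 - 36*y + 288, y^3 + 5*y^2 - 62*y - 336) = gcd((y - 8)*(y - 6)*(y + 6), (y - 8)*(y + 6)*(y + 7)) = y^2 - 2*y - 48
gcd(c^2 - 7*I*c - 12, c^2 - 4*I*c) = c - 4*I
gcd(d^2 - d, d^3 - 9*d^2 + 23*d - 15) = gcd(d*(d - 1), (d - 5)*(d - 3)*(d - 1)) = d - 1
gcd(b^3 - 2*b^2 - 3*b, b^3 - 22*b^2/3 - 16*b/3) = b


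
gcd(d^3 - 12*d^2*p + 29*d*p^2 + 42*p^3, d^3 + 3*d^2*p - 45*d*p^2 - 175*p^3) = -d + 7*p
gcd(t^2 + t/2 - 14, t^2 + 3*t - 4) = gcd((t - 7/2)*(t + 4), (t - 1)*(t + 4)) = t + 4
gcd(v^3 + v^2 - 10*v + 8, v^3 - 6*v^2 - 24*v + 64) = v^2 + 2*v - 8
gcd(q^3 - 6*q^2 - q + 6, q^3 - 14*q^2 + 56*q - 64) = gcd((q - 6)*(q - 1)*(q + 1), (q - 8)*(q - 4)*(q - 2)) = 1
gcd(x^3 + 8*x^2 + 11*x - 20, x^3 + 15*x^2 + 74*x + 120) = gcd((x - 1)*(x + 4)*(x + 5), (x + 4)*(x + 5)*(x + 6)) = x^2 + 9*x + 20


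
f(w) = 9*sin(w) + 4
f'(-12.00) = 7.59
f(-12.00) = 8.83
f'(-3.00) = -8.91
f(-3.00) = 2.73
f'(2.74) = -8.28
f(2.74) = 7.52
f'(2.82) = -8.54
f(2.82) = 6.84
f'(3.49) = -8.46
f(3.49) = 0.93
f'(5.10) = 3.40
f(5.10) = -4.33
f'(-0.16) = 8.89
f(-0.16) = 2.57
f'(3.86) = -6.78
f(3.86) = -1.92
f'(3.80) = -7.12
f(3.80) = -1.51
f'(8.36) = -4.36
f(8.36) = 11.87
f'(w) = 9*cos(w)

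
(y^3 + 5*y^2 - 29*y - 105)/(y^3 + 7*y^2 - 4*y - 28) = (y^2 - 2*y - 15)/(y^2 - 4)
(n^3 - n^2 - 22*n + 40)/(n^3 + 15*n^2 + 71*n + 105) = (n^2 - 6*n + 8)/(n^2 + 10*n + 21)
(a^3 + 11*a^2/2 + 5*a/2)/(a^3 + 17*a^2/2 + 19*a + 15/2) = a/(a + 3)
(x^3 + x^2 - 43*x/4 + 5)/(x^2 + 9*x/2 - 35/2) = (x^2 + 7*x/2 - 2)/(x + 7)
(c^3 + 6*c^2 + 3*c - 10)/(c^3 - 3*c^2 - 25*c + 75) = (c^2 + c - 2)/(c^2 - 8*c + 15)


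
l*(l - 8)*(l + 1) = l^3 - 7*l^2 - 8*l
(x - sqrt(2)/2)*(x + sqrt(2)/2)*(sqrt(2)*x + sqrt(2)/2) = sqrt(2)*x^3 + sqrt(2)*x^2/2 - sqrt(2)*x/2 - sqrt(2)/4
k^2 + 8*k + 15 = (k + 3)*(k + 5)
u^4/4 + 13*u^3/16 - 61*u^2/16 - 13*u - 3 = (u/4 + 1)*(u - 4)*(u + 1/4)*(u + 3)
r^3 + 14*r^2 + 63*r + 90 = (r + 3)*(r + 5)*(r + 6)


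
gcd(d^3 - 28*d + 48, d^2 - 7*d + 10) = d - 2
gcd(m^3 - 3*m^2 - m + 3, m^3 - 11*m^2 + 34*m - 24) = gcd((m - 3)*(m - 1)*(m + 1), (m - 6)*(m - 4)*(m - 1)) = m - 1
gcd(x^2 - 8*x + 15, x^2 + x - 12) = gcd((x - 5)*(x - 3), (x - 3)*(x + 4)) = x - 3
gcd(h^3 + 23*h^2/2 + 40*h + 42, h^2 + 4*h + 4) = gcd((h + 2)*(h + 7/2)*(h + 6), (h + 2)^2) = h + 2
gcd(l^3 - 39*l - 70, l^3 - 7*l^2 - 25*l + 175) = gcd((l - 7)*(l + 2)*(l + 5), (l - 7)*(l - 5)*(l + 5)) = l^2 - 2*l - 35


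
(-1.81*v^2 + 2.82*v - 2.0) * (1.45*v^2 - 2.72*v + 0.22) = -2.6245*v^4 + 9.0122*v^3 - 10.9686*v^2 + 6.0604*v - 0.44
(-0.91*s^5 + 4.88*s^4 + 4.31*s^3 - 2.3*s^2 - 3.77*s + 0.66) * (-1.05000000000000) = 0.9555*s^5 - 5.124*s^4 - 4.5255*s^3 + 2.415*s^2 + 3.9585*s - 0.693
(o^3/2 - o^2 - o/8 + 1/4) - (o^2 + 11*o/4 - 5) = o^3/2 - 2*o^2 - 23*o/8 + 21/4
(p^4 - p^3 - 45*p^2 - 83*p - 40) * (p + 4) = p^5 + 3*p^4 - 49*p^3 - 263*p^2 - 372*p - 160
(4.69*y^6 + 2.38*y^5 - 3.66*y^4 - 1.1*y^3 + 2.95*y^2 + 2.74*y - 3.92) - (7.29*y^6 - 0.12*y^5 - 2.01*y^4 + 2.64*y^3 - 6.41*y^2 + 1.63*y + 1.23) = -2.6*y^6 + 2.5*y^5 - 1.65*y^4 - 3.74*y^3 + 9.36*y^2 + 1.11*y - 5.15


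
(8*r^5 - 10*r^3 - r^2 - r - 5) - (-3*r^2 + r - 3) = 8*r^5 - 10*r^3 + 2*r^2 - 2*r - 2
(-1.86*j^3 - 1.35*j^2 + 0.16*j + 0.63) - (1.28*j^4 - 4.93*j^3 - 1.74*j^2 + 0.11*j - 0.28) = -1.28*j^4 + 3.07*j^3 + 0.39*j^2 + 0.05*j + 0.91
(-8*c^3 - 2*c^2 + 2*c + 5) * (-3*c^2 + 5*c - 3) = 24*c^5 - 34*c^4 + 8*c^3 + c^2 + 19*c - 15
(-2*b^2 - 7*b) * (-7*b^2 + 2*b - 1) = 14*b^4 + 45*b^3 - 12*b^2 + 7*b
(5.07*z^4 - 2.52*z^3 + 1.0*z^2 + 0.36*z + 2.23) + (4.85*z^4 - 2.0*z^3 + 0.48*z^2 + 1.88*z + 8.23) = 9.92*z^4 - 4.52*z^3 + 1.48*z^2 + 2.24*z + 10.46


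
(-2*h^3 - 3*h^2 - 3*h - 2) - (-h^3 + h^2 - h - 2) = -h^3 - 4*h^2 - 2*h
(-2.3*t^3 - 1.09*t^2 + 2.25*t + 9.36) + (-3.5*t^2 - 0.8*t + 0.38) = -2.3*t^3 - 4.59*t^2 + 1.45*t + 9.74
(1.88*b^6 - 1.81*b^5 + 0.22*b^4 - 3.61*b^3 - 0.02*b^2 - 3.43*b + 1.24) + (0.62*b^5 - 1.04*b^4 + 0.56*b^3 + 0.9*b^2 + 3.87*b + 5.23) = 1.88*b^6 - 1.19*b^5 - 0.82*b^4 - 3.05*b^3 + 0.88*b^2 + 0.44*b + 6.47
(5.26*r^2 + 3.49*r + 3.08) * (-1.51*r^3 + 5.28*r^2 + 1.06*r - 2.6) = -7.9426*r^5 + 22.5029*r^4 + 19.352*r^3 + 6.2858*r^2 - 5.8092*r - 8.008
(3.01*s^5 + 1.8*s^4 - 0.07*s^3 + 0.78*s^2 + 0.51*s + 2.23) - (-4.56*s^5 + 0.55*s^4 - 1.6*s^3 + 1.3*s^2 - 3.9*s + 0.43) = 7.57*s^5 + 1.25*s^4 + 1.53*s^3 - 0.52*s^2 + 4.41*s + 1.8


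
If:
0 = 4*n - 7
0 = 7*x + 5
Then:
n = 7/4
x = -5/7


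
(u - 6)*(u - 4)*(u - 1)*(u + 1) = u^4 - 10*u^3 + 23*u^2 + 10*u - 24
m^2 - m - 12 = (m - 4)*(m + 3)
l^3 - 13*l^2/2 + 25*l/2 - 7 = (l - 7/2)*(l - 2)*(l - 1)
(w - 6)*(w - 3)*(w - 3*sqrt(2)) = w^3 - 9*w^2 - 3*sqrt(2)*w^2 + 18*w + 27*sqrt(2)*w - 54*sqrt(2)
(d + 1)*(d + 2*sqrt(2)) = d^2 + d + 2*sqrt(2)*d + 2*sqrt(2)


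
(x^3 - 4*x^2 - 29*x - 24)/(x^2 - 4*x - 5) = (x^2 - 5*x - 24)/(x - 5)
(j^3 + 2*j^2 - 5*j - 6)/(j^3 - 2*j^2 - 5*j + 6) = (j^3 + 2*j^2 - 5*j - 6)/(j^3 - 2*j^2 - 5*j + 6)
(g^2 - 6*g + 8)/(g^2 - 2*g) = (g - 4)/g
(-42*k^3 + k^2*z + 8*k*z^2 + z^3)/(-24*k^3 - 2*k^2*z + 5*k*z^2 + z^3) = (7*k + z)/(4*k + z)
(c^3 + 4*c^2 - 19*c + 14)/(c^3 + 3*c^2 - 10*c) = (c^2 + 6*c - 7)/(c*(c + 5))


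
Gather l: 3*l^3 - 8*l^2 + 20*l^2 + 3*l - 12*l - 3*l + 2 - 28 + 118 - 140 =3*l^3 + 12*l^2 - 12*l - 48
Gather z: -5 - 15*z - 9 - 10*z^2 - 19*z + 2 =-10*z^2 - 34*z - 12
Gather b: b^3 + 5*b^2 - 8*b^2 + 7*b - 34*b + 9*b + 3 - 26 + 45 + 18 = b^3 - 3*b^2 - 18*b + 40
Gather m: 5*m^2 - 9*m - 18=5*m^2 - 9*m - 18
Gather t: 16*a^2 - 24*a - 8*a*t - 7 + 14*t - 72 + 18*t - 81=16*a^2 - 24*a + t*(32 - 8*a) - 160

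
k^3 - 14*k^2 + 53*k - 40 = (k - 8)*(k - 5)*(k - 1)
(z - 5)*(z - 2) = z^2 - 7*z + 10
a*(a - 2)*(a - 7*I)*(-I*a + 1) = -I*a^4 - 6*a^3 + 2*I*a^3 + 12*a^2 - 7*I*a^2 + 14*I*a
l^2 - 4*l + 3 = (l - 3)*(l - 1)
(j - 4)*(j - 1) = j^2 - 5*j + 4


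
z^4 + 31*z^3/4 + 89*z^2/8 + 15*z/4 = z*(z + 1/2)*(z + 5/4)*(z + 6)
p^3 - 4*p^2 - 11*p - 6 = (p - 6)*(p + 1)^2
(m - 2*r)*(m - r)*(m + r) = m^3 - 2*m^2*r - m*r^2 + 2*r^3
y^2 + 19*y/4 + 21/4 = (y + 7/4)*(y + 3)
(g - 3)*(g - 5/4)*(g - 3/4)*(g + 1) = g^4 - 4*g^3 + 31*g^2/16 + 33*g/8 - 45/16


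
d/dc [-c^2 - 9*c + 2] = -2*c - 9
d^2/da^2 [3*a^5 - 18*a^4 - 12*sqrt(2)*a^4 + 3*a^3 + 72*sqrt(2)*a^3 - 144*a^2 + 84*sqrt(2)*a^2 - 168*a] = 60*a^3 - 216*a^2 - 144*sqrt(2)*a^2 + 18*a + 432*sqrt(2)*a - 288 + 168*sqrt(2)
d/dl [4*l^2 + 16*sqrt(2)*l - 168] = 8*l + 16*sqrt(2)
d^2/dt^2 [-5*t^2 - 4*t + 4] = -10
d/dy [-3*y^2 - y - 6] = -6*y - 1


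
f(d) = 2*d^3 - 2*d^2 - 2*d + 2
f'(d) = 6*d^2 - 4*d - 2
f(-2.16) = -23.17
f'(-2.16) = 34.63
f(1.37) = 0.65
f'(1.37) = 3.78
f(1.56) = 1.61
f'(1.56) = 6.36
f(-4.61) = -227.23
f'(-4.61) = 143.95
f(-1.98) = -17.41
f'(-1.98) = 29.44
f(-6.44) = -602.25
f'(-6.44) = 272.60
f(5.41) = 249.32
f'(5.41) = 151.97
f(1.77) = 3.28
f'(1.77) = 9.72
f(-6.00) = -490.00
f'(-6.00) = 238.00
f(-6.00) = -490.00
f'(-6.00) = 238.00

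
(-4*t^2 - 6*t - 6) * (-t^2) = 4*t^4 + 6*t^3 + 6*t^2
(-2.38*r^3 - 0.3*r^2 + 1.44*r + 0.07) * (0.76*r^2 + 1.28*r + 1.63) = -1.8088*r^5 - 3.2744*r^4 - 3.169*r^3 + 1.4074*r^2 + 2.4368*r + 0.1141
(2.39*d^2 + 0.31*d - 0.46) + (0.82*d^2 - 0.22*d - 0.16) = 3.21*d^2 + 0.09*d - 0.62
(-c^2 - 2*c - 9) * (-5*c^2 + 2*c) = 5*c^4 + 8*c^3 + 41*c^2 - 18*c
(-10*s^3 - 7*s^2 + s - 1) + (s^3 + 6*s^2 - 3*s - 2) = -9*s^3 - s^2 - 2*s - 3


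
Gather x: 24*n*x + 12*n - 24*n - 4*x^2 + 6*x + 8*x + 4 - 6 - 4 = -12*n - 4*x^2 + x*(24*n + 14) - 6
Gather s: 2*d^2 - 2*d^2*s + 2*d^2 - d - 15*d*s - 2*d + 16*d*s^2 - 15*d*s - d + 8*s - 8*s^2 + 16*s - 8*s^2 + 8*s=4*d^2 - 4*d + s^2*(16*d - 16) + s*(-2*d^2 - 30*d + 32)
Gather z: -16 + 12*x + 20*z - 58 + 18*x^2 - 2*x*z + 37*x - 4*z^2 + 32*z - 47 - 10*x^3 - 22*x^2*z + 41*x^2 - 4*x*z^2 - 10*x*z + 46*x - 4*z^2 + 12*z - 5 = -10*x^3 + 59*x^2 + 95*x + z^2*(-4*x - 8) + z*(-22*x^2 - 12*x + 64) - 126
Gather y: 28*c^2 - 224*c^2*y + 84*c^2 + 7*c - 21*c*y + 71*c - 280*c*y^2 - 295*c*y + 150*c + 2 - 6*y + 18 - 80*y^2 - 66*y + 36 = 112*c^2 + 228*c + y^2*(-280*c - 80) + y*(-224*c^2 - 316*c - 72) + 56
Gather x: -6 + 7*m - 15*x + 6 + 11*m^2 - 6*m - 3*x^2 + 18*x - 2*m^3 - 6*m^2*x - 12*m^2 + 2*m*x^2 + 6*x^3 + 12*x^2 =-2*m^3 - m^2 + m + 6*x^3 + x^2*(2*m + 9) + x*(3 - 6*m^2)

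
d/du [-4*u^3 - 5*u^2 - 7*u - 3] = -12*u^2 - 10*u - 7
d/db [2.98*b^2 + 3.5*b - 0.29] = 5.96*b + 3.5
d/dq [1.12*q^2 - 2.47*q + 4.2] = 2.24*q - 2.47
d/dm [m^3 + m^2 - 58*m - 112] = 3*m^2 + 2*m - 58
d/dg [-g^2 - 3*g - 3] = -2*g - 3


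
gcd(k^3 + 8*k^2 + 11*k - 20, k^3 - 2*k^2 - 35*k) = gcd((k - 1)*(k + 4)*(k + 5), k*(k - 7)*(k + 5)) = k + 5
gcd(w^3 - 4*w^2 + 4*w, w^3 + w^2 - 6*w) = w^2 - 2*w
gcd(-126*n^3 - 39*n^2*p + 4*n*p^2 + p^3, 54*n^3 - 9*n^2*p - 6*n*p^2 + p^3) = -18*n^2 - 3*n*p + p^2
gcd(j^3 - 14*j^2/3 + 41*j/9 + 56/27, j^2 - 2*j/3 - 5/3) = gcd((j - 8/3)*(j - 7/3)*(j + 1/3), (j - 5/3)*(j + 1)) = 1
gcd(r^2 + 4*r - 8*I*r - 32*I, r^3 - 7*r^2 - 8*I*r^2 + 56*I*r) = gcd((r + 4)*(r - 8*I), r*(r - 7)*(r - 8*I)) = r - 8*I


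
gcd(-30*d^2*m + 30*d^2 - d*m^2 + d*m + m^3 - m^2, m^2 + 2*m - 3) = m - 1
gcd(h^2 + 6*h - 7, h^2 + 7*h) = h + 7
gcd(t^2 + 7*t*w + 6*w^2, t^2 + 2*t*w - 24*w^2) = t + 6*w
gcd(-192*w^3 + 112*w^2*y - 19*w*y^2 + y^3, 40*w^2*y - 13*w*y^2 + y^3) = -8*w + y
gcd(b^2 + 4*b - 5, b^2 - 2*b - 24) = 1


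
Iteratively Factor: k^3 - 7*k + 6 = (k - 1)*(k^2 + k - 6) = (k - 2)*(k - 1)*(k + 3)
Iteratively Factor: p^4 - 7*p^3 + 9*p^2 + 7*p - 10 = (p - 5)*(p^3 - 2*p^2 - p + 2) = (p - 5)*(p + 1)*(p^2 - 3*p + 2) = (p - 5)*(p - 1)*(p + 1)*(p - 2)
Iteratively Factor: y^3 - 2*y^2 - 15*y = (y)*(y^2 - 2*y - 15) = y*(y + 3)*(y - 5)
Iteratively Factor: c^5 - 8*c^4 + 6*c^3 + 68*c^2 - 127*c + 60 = (c - 4)*(c^4 - 4*c^3 - 10*c^2 + 28*c - 15) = (c - 4)*(c - 1)*(c^3 - 3*c^2 - 13*c + 15) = (c - 5)*(c - 4)*(c - 1)*(c^2 + 2*c - 3) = (c - 5)*(c - 4)*(c - 1)^2*(c + 3)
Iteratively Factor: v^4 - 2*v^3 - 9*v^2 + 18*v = (v)*(v^3 - 2*v^2 - 9*v + 18) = v*(v - 3)*(v^2 + v - 6) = v*(v - 3)*(v + 3)*(v - 2)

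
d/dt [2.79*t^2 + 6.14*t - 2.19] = 5.58*t + 6.14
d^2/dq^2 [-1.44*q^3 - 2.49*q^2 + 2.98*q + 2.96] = -8.64*q - 4.98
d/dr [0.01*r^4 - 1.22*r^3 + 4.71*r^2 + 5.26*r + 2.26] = 0.04*r^3 - 3.66*r^2 + 9.42*r + 5.26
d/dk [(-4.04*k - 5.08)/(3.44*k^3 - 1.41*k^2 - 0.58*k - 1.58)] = (27.7952*k^3 + 46.7292*k^2 - 14.3256*k + 3.4368)/(11.8336*k^6 - 9.7008*k^5 - 2.0023*k^4 - 9.2348*k^3 + 4.792*k^2 + 1.8328*k + 2.4964)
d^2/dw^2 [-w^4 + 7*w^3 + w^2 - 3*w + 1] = -12*w^2 + 42*w + 2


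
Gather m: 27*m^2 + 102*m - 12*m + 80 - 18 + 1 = 27*m^2 + 90*m + 63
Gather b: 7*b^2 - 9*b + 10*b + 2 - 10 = 7*b^2 + b - 8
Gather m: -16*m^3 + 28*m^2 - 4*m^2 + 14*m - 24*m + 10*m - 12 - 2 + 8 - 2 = -16*m^3 + 24*m^2 - 8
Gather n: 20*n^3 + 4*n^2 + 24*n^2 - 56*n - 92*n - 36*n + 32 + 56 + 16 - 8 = 20*n^3 + 28*n^2 - 184*n + 96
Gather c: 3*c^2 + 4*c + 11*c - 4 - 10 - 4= 3*c^2 + 15*c - 18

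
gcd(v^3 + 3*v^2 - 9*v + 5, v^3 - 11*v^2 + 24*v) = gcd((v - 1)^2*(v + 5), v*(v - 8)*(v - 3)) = 1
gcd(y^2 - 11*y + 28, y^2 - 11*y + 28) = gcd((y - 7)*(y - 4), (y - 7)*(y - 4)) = y^2 - 11*y + 28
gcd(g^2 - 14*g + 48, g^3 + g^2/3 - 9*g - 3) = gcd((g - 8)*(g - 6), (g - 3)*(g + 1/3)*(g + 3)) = 1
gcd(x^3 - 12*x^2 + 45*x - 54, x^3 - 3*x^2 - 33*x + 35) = 1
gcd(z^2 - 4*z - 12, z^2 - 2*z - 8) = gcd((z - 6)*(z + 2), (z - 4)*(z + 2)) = z + 2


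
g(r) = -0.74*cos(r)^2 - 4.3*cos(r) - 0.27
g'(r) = 1.48*sin(r)*cos(r) + 4.3*sin(r)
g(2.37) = 2.43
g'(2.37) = 2.26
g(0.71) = -3.96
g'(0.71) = 3.53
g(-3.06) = 3.28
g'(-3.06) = -0.23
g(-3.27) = 3.27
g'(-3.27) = 0.36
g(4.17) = 1.75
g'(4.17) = -3.03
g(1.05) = -2.59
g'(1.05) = 4.37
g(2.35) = 2.39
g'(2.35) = 2.32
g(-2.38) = 2.45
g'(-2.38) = -2.23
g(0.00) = -5.31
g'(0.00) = 0.00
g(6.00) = -5.08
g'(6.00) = -1.60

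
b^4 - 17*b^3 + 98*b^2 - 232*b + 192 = (b - 8)*(b - 4)*(b - 3)*(b - 2)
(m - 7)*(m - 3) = m^2 - 10*m + 21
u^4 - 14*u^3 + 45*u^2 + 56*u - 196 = (u - 7)^2*(u - 2)*(u + 2)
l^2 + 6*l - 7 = (l - 1)*(l + 7)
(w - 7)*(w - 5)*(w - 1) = w^3 - 13*w^2 + 47*w - 35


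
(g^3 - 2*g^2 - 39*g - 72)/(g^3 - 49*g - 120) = (g + 3)/(g + 5)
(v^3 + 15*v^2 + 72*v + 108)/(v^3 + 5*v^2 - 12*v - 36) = (v^2 + 9*v + 18)/(v^2 - v - 6)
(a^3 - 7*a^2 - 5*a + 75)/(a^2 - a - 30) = (-a^3 + 7*a^2 + 5*a - 75)/(-a^2 + a + 30)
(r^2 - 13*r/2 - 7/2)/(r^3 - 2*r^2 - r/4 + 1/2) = 2*(r - 7)/(2*r^2 - 5*r + 2)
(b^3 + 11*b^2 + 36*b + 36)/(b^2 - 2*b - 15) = (b^2 + 8*b + 12)/(b - 5)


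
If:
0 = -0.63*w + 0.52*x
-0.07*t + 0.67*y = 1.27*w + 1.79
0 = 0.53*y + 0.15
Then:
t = -14.9750566893424*x - 28.2803234501348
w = 0.825396825396825*x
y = -0.28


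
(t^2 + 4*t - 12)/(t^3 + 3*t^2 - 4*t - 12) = (t + 6)/(t^2 + 5*t + 6)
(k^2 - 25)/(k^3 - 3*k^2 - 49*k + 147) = (k^2 - 25)/(k^3 - 3*k^2 - 49*k + 147)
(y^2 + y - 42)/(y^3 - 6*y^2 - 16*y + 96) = (y + 7)/(y^2 - 16)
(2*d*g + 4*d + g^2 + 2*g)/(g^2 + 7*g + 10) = (2*d + g)/(g + 5)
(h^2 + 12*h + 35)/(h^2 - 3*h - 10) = (h^2 + 12*h + 35)/(h^2 - 3*h - 10)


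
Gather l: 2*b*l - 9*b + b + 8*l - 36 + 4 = -8*b + l*(2*b + 8) - 32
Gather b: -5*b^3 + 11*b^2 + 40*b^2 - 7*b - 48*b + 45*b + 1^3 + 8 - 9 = -5*b^3 + 51*b^2 - 10*b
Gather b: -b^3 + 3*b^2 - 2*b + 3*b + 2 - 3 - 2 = -b^3 + 3*b^2 + b - 3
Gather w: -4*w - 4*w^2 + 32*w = -4*w^2 + 28*w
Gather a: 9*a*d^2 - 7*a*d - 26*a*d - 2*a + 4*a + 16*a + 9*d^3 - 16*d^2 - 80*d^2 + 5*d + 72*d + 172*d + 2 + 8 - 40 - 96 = a*(9*d^2 - 33*d + 18) + 9*d^3 - 96*d^2 + 249*d - 126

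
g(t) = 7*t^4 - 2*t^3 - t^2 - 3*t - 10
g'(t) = 28*t^3 - 6*t^2 - 2*t - 3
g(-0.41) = -8.60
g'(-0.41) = -5.12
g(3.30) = 727.48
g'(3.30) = 931.30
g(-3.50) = 1124.44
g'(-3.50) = -1270.00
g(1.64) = 24.21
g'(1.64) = 101.09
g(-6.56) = 13494.48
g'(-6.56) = -8152.49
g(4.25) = 2089.43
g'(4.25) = 2029.56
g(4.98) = 4008.67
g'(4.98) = 3296.41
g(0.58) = -11.67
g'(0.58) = -0.72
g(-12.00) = 148490.00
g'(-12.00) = -49227.00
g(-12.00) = 148490.00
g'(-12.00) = -49227.00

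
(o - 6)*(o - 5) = o^2 - 11*o + 30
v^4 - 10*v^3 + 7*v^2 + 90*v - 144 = (v - 8)*(v - 3)*(v - 2)*(v + 3)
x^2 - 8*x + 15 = (x - 5)*(x - 3)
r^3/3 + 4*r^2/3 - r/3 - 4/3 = (r/3 + 1/3)*(r - 1)*(r + 4)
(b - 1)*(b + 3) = b^2 + 2*b - 3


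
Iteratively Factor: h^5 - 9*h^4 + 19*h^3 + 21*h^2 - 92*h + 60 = (h - 2)*(h^4 - 7*h^3 + 5*h^2 + 31*h - 30) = (h - 2)*(h + 2)*(h^3 - 9*h^2 + 23*h - 15) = (h - 3)*(h - 2)*(h + 2)*(h^2 - 6*h + 5) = (h - 3)*(h - 2)*(h - 1)*(h + 2)*(h - 5)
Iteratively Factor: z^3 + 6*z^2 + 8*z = (z + 2)*(z^2 + 4*z) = (z + 2)*(z + 4)*(z)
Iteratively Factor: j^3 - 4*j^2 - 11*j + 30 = (j - 5)*(j^2 + j - 6) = (j - 5)*(j + 3)*(j - 2)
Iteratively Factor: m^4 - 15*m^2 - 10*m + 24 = (m - 4)*(m^3 + 4*m^2 + m - 6) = (m - 4)*(m + 2)*(m^2 + 2*m - 3) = (m - 4)*(m - 1)*(m + 2)*(m + 3)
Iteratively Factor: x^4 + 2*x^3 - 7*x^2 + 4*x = (x - 1)*(x^3 + 3*x^2 - 4*x) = (x - 1)*(x + 4)*(x^2 - x) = x*(x - 1)*(x + 4)*(x - 1)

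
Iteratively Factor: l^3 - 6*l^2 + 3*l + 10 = (l - 5)*(l^2 - l - 2) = (l - 5)*(l - 2)*(l + 1)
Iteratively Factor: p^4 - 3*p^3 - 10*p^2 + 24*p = (p - 2)*(p^3 - p^2 - 12*p) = (p - 4)*(p - 2)*(p^2 + 3*p) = (p - 4)*(p - 2)*(p + 3)*(p)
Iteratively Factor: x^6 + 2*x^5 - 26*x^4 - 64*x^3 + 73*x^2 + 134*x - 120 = (x + 3)*(x^5 - x^4 - 23*x^3 + 5*x^2 + 58*x - 40) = (x + 3)*(x + 4)*(x^4 - 5*x^3 - 3*x^2 + 17*x - 10) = (x - 1)*(x + 3)*(x + 4)*(x^3 - 4*x^2 - 7*x + 10) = (x - 5)*(x - 1)*(x + 3)*(x + 4)*(x^2 + x - 2) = (x - 5)*(x - 1)*(x + 2)*(x + 3)*(x + 4)*(x - 1)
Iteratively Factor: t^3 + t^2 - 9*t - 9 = (t + 1)*(t^2 - 9) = (t + 1)*(t + 3)*(t - 3)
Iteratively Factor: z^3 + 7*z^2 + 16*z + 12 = (z + 2)*(z^2 + 5*z + 6) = (z + 2)*(z + 3)*(z + 2)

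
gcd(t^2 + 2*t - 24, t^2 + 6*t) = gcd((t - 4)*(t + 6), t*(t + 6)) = t + 6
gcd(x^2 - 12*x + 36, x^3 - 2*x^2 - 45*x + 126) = x - 6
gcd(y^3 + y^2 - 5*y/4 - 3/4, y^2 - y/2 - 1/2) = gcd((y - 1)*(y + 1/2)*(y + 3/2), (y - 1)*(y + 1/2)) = y^2 - y/2 - 1/2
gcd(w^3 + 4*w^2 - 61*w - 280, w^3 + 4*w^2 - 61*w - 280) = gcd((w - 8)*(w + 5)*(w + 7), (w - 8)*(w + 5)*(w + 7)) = w^3 + 4*w^2 - 61*w - 280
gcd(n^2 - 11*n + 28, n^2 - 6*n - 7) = n - 7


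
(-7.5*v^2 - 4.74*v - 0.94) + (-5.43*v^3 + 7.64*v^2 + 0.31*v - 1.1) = -5.43*v^3 + 0.14*v^2 - 4.43*v - 2.04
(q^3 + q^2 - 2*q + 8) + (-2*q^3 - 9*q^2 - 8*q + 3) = -q^3 - 8*q^2 - 10*q + 11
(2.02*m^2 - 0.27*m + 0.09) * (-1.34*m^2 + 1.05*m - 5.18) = -2.7068*m^4 + 2.4828*m^3 - 10.8677*m^2 + 1.4931*m - 0.4662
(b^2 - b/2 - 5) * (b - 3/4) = b^3 - 5*b^2/4 - 37*b/8 + 15/4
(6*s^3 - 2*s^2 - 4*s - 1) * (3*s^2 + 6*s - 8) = 18*s^5 + 30*s^4 - 72*s^3 - 11*s^2 + 26*s + 8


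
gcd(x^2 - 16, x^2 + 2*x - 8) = x + 4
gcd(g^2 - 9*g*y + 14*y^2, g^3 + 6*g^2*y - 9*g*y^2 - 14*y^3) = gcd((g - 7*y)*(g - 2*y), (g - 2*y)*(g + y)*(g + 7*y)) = -g + 2*y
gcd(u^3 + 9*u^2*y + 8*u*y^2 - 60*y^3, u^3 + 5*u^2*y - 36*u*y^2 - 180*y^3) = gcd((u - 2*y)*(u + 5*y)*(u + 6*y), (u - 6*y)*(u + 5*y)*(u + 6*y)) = u^2 + 11*u*y + 30*y^2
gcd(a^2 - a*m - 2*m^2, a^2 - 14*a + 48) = 1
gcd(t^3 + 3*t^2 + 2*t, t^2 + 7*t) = t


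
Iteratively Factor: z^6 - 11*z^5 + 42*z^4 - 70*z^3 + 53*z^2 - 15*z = (z - 5)*(z^5 - 6*z^4 + 12*z^3 - 10*z^2 + 3*z) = (z - 5)*(z - 1)*(z^4 - 5*z^3 + 7*z^2 - 3*z) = z*(z - 5)*(z - 1)*(z^3 - 5*z^2 + 7*z - 3) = z*(z - 5)*(z - 3)*(z - 1)*(z^2 - 2*z + 1) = z*(z - 5)*(z - 3)*(z - 1)^2*(z - 1)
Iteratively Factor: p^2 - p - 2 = (p + 1)*(p - 2)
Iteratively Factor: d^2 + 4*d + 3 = (d + 1)*(d + 3)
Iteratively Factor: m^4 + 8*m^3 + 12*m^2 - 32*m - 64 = (m - 2)*(m^3 + 10*m^2 + 32*m + 32) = (m - 2)*(m + 4)*(m^2 + 6*m + 8) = (m - 2)*(m + 2)*(m + 4)*(m + 4)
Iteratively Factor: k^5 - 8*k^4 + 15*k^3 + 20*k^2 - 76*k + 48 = (k - 4)*(k^4 - 4*k^3 - k^2 + 16*k - 12) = (k - 4)*(k + 2)*(k^3 - 6*k^2 + 11*k - 6) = (k - 4)*(k - 2)*(k + 2)*(k^2 - 4*k + 3) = (k - 4)*(k - 2)*(k - 1)*(k + 2)*(k - 3)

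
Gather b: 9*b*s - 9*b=b*(9*s - 9)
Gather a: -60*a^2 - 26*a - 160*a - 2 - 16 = -60*a^2 - 186*a - 18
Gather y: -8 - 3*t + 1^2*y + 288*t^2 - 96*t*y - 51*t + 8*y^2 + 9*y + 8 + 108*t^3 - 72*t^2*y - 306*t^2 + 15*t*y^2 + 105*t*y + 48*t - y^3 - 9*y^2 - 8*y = 108*t^3 - 18*t^2 - 6*t - y^3 + y^2*(15*t - 1) + y*(-72*t^2 + 9*t + 2)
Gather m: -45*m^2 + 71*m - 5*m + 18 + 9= -45*m^2 + 66*m + 27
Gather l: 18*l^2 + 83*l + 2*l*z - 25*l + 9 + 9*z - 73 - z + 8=18*l^2 + l*(2*z + 58) + 8*z - 56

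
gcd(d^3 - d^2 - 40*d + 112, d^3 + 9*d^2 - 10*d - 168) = d^2 + 3*d - 28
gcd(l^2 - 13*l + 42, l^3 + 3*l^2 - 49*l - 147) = l - 7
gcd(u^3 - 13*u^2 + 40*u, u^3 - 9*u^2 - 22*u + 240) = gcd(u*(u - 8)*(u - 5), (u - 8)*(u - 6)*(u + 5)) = u - 8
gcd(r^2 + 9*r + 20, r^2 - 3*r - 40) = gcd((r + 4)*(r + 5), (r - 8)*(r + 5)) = r + 5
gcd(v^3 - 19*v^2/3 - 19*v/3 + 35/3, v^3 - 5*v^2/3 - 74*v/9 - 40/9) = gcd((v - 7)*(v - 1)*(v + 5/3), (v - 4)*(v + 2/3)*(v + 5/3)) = v + 5/3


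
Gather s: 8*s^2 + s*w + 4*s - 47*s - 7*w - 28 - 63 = 8*s^2 + s*(w - 43) - 7*w - 91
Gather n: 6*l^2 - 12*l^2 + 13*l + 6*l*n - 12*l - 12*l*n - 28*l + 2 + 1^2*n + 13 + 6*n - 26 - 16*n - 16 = -6*l^2 - 27*l + n*(-6*l - 9) - 27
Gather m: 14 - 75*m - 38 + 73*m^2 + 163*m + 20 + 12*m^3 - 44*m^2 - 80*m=12*m^3 + 29*m^2 + 8*m - 4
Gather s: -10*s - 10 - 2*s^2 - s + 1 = -2*s^2 - 11*s - 9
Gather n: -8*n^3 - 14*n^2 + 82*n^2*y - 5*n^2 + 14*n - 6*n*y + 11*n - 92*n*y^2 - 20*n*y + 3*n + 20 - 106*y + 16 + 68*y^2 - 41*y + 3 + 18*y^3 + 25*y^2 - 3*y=-8*n^3 + n^2*(82*y - 19) + n*(-92*y^2 - 26*y + 28) + 18*y^3 + 93*y^2 - 150*y + 39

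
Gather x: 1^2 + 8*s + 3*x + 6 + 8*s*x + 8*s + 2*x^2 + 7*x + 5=16*s + 2*x^2 + x*(8*s + 10) + 12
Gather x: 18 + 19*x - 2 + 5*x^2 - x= 5*x^2 + 18*x + 16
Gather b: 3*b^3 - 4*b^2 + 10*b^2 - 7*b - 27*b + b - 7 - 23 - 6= 3*b^3 + 6*b^2 - 33*b - 36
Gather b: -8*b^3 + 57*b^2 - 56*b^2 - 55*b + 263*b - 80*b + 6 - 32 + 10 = -8*b^3 + b^2 + 128*b - 16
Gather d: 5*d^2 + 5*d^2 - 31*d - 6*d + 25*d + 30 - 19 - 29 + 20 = 10*d^2 - 12*d + 2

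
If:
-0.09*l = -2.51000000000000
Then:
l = 27.89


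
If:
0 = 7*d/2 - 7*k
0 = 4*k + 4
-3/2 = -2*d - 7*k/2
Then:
No Solution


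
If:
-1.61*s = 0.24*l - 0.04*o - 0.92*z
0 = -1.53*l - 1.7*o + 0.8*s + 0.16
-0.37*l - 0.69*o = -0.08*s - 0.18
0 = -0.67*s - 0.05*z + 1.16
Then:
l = 1.02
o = -0.11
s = 1.51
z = 2.92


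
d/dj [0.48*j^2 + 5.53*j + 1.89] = 0.96*j + 5.53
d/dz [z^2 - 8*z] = 2*z - 8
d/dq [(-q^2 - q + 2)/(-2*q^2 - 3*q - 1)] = (q^2 + 10*q + 7)/(4*q^4 + 12*q^3 + 13*q^2 + 6*q + 1)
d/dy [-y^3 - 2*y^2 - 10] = y*(-3*y - 4)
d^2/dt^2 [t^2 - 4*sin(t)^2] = 16*sin(t)^2 - 6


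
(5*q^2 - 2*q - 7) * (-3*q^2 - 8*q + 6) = -15*q^4 - 34*q^3 + 67*q^2 + 44*q - 42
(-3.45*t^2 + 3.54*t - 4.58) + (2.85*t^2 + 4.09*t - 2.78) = -0.6*t^2 + 7.63*t - 7.36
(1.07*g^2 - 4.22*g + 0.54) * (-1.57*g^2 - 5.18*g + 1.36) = -1.6799*g^4 + 1.0828*g^3 + 22.467*g^2 - 8.5364*g + 0.7344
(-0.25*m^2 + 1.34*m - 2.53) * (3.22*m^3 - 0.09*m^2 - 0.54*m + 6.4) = -0.805*m^5 + 4.3373*m^4 - 8.1322*m^3 - 2.0959*m^2 + 9.9422*m - 16.192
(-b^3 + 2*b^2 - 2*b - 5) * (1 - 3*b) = 3*b^4 - 7*b^3 + 8*b^2 + 13*b - 5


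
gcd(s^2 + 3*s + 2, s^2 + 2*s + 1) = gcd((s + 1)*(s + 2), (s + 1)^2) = s + 1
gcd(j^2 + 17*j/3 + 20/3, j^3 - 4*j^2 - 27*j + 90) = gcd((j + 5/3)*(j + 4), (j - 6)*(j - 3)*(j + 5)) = 1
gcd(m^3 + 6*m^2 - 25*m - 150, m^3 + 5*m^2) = m + 5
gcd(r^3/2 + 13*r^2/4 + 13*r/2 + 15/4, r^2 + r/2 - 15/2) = r + 3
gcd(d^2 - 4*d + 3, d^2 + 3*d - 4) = d - 1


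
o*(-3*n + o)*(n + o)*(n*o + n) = -3*n^3*o^2 - 3*n^3*o - 2*n^2*o^3 - 2*n^2*o^2 + n*o^4 + n*o^3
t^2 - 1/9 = (t - 1/3)*(t + 1/3)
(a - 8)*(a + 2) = a^2 - 6*a - 16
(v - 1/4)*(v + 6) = v^2 + 23*v/4 - 3/2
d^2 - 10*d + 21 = (d - 7)*(d - 3)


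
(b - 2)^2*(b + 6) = b^3 + 2*b^2 - 20*b + 24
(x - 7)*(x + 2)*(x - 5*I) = x^3 - 5*x^2 - 5*I*x^2 - 14*x + 25*I*x + 70*I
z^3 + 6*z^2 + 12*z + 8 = (z + 2)^3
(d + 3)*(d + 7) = d^2 + 10*d + 21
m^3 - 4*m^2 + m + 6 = (m - 3)*(m - 2)*(m + 1)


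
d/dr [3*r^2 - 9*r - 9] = 6*r - 9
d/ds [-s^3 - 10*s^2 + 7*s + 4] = -3*s^2 - 20*s + 7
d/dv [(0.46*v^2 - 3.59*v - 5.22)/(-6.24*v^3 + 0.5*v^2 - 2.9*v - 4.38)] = (2.8704*v^4 - 44.8032*v^3 - 97.2574*v^2 + 1.1904*v + 0.586200000000002)/(38.9376*v^6 - 6.24*v^5 + 36.442*v^4 + 51.7624*v^3 + 4.03*v^2 + 25.404*v + 19.1844)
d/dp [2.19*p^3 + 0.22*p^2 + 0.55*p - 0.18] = 6.57*p^2 + 0.44*p + 0.55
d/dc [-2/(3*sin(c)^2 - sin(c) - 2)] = 2*(6*sin(c) - 1)*cos(c)/(-3*sin(c)^2 + sin(c) + 2)^2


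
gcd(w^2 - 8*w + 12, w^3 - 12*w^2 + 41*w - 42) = w - 2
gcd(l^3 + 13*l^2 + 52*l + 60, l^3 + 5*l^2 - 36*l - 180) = l^2 + 11*l + 30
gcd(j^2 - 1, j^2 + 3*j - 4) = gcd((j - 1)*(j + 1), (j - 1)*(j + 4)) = j - 1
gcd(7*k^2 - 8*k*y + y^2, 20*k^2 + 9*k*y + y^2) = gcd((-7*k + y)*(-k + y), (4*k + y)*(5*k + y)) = 1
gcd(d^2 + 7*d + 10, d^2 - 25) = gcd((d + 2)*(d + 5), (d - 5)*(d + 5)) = d + 5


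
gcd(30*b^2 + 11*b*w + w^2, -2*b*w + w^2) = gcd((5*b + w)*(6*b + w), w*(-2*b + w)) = 1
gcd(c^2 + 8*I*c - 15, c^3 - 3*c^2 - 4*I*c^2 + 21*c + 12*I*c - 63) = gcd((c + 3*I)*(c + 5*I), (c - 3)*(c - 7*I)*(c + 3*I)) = c + 3*I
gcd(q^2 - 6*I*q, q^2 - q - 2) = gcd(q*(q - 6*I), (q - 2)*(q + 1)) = 1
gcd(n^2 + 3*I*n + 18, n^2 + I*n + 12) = n - 3*I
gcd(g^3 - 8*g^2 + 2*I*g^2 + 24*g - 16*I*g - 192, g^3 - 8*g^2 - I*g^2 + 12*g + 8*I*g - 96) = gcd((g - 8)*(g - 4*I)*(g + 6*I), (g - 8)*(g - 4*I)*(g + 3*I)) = g^2 + g*(-8 - 4*I) + 32*I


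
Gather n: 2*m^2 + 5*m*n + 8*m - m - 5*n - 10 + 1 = 2*m^2 + 7*m + n*(5*m - 5) - 9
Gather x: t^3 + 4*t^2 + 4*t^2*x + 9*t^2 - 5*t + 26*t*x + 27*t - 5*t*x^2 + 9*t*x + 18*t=t^3 + 13*t^2 - 5*t*x^2 + 40*t + x*(4*t^2 + 35*t)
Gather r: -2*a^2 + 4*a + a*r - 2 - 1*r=-2*a^2 + 4*a + r*(a - 1) - 2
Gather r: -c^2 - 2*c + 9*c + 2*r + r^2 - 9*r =-c^2 + 7*c + r^2 - 7*r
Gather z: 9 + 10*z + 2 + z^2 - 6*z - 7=z^2 + 4*z + 4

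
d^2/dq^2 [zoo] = 0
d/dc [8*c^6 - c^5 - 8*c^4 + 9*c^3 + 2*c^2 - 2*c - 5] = 48*c^5 - 5*c^4 - 32*c^3 + 27*c^2 + 4*c - 2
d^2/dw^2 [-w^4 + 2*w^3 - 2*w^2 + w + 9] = -12*w^2 + 12*w - 4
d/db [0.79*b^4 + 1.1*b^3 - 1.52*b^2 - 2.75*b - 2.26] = 3.16*b^3 + 3.3*b^2 - 3.04*b - 2.75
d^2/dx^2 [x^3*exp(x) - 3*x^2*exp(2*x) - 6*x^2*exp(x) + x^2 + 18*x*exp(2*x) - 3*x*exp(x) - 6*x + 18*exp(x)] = x^3*exp(x) - 12*x^2*exp(2*x) + 48*x*exp(2*x) - 21*x*exp(x) + 66*exp(2*x) + 2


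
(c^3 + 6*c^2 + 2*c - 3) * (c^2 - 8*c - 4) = c^5 - 2*c^4 - 50*c^3 - 43*c^2 + 16*c + 12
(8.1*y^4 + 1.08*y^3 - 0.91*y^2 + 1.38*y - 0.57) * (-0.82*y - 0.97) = -6.642*y^5 - 8.7426*y^4 - 0.3014*y^3 - 0.2489*y^2 - 0.8712*y + 0.5529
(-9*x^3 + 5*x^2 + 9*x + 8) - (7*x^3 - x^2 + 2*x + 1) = -16*x^3 + 6*x^2 + 7*x + 7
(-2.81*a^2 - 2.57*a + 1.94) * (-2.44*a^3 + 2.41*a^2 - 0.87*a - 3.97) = 6.8564*a^5 - 0.501300000000001*a^4 - 8.4826*a^3 + 18.067*a^2 + 8.5151*a - 7.7018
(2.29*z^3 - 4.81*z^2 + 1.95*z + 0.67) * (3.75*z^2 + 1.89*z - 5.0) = 8.5875*z^5 - 13.7094*z^4 - 13.2284*z^3 + 30.248*z^2 - 8.4837*z - 3.35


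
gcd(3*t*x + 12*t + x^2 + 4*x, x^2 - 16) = x + 4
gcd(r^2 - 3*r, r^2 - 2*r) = r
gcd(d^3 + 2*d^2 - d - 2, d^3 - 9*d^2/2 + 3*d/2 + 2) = d - 1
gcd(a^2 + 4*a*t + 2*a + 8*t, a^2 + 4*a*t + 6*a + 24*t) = a + 4*t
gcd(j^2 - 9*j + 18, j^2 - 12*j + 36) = j - 6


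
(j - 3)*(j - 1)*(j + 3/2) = j^3 - 5*j^2/2 - 3*j + 9/2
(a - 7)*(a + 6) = a^2 - a - 42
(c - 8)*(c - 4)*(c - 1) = c^3 - 13*c^2 + 44*c - 32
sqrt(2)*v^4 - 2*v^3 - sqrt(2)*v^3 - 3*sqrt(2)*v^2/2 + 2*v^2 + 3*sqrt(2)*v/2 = v*(v - 1)*(v - 3*sqrt(2)/2)*(sqrt(2)*v + 1)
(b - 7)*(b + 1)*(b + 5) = b^3 - b^2 - 37*b - 35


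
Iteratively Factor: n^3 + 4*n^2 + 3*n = (n + 1)*(n^2 + 3*n) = n*(n + 1)*(n + 3)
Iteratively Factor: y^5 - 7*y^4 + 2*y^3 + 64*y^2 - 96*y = (y + 3)*(y^4 - 10*y^3 + 32*y^2 - 32*y) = y*(y + 3)*(y^3 - 10*y^2 + 32*y - 32) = y*(y - 4)*(y + 3)*(y^2 - 6*y + 8) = y*(y - 4)^2*(y + 3)*(y - 2)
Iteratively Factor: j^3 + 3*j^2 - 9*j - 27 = (j + 3)*(j^2 - 9) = (j - 3)*(j + 3)*(j + 3)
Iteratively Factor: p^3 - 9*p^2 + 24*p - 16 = (p - 1)*(p^2 - 8*p + 16) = (p - 4)*(p - 1)*(p - 4)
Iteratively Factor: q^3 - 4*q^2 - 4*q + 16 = (q - 4)*(q^2 - 4) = (q - 4)*(q - 2)*(q + 2)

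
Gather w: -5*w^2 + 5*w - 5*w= -5*w^2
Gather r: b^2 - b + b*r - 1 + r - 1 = b^2 - b + r*(b + 1) - 2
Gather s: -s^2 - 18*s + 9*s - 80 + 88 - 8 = -s^2 - 9*s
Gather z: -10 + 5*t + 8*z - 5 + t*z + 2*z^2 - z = 5*t + 2*z^2 + z*(t + 7) - 15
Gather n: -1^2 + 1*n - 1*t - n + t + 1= 0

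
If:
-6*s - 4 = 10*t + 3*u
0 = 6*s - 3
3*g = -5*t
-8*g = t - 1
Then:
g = 5/37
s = 1/2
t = -3/37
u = -229/111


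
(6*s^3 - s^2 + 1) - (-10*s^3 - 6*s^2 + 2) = 16*s^3 + 5*s^2 - 1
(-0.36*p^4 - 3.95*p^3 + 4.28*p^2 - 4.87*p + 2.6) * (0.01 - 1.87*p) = 0.6732*p^5 + 7.3829*p^4 - 8.0431*p^3 + 9.1497*p^2 - 4.9107*p + 0.026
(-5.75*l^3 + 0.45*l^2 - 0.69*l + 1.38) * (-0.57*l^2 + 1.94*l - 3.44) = 3.2775*l^5 - 11.4115*l^4 + 21.0463*l^3 - 3.6732*l^2 + 5.0508*l - 4.7472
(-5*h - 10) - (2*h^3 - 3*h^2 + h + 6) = -2*h^3 + 3*h^2 - 6*h - 16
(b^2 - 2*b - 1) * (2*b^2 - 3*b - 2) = 2*b^4 - 7*b^3 + 2*b^2 + 7*b + 2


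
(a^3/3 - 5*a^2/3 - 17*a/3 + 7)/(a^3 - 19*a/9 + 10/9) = 3*(a^2 - 4*a - 21)/(9*a^2 + 9*a - 10)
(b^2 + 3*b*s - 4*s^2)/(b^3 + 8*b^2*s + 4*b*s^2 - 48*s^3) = (-b + s)/(-b^2 - 4*b*s + 12*s^2)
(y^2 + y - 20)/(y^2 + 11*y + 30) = (y - 4)/(y + 6)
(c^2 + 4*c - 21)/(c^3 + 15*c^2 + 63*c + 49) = (c - 3)/(c^2 + 8*c + 7)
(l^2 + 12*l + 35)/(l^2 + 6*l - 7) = (l + 5)/(l - 1)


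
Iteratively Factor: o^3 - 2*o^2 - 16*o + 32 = (o - 2)*(o^2 - 16) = (o - 4)*(o - 2)*(o + 4)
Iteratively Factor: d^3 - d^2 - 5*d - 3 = (d + 1)*(d^2 - 2*d - 3) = (d - 3)*(d + 1)*(d + 1)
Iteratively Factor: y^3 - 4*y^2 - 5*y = (y - 5)*(y^2 + y) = y*(y - 5)*(y + 1)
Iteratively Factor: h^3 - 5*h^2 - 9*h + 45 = (h - 3)*(h^2 - 2*h - 15) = (h - 3)*(h + 3)*(h - 5)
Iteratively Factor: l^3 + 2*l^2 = (l)*(l^2 + 2*l) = l^2*(l + 2)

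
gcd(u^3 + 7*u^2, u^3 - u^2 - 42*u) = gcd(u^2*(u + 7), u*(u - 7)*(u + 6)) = u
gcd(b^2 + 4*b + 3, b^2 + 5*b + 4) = b + 1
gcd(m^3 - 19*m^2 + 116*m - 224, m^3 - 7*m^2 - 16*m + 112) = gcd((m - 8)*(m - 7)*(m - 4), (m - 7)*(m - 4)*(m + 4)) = m^2 - 11*m + 28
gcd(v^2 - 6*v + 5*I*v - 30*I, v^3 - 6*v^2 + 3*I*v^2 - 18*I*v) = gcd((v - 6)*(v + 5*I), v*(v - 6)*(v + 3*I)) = v - 6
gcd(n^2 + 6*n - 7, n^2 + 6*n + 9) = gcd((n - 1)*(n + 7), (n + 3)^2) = 1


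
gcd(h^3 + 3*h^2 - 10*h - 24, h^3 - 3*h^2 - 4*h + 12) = h^2 - h - 6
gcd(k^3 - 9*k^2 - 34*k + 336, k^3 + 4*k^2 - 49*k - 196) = k - 7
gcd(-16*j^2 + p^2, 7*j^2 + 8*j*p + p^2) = 1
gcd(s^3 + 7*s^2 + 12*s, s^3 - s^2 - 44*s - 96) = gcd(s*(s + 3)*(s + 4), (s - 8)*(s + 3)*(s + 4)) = s^2 + 7*s + 12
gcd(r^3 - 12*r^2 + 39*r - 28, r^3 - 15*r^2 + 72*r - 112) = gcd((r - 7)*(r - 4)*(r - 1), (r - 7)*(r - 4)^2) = r^2 - 11*r + 28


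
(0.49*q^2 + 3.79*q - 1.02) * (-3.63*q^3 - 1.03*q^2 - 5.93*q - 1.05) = -1.7787*q^5 - 14.2624*q^4 - 3.1068*q^3 - 21.9386*q^2 + 2.0691*q + 1.071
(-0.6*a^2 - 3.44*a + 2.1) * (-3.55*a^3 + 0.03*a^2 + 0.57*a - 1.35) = 2.13*a^5 + 12.194*a^4 - 7.9002*a^3 - 1.0878*a^2 + 5.841*a - 2.835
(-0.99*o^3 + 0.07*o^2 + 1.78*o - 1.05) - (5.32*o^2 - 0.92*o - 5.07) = -0.99*o^3 - 5.25*o^2 + 2.7*o + 4.02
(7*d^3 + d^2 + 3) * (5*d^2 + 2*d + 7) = 35*d^5 + 19*d^4 + 51*d^3 + 22*d^2 + 6*d + 21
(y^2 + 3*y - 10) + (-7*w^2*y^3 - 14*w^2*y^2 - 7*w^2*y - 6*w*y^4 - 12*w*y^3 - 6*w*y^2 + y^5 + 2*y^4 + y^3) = -7*w^2*y^3 - 14*w^2*y^2 - 7*w^2*y - 6*w*y^4 - 12*w*y^3 - 6*w*y^2 + y^5 + 2*y^4 + y^3 + y^2 + 3*y - 10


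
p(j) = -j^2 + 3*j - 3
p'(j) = 3 - 2*j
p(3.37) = -4.25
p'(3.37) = -3.74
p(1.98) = -0.98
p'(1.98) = -0.96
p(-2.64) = -17.89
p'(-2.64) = 8.28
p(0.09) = -2.74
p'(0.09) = 2.82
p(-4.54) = -37.23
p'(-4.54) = 12.08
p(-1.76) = -11.38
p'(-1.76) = 6.52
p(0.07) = -2.79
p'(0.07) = 2.86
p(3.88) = -6.41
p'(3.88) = -4.76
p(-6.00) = -57.00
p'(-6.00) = 15.00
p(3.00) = -3.00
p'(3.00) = -3.00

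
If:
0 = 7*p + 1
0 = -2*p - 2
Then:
No Solution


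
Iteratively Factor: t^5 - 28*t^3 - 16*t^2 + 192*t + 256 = (t + 2)*(t^4 - 2*t^3 - 24*t^2 + 32*t + 128) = (t + 2)^2*(t^3 - 4*t^2 - 16*t + 64) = (t + 2)^2*(t + 4)*(t^2 - 8*t + 16) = (t - 4)*(t + 2)^2*(t + 4)*(t - 4)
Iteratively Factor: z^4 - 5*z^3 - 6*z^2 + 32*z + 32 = (z + 1)*(z^3 - 6*z^2 + 32) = (z + 1)*(z + 2)*(z^2 - 8*z + 16) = (z - 4)*(z + 1)*(z + 2)*(z - 4)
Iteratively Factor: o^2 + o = (o)*(o + 1)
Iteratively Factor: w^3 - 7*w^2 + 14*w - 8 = (w - 1)*(w^2 - 6*w + 8) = (w - 4)*(w - 1)*(w - 2)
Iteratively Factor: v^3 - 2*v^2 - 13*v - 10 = (v + 1)*(v^2 - 3*v - 10) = (v + 1)*(v + 2)*(v - 5)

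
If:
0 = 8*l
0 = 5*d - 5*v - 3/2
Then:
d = v + 3/10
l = 0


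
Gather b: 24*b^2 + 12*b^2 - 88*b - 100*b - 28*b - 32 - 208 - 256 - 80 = 36*b^2 - 216*b - 576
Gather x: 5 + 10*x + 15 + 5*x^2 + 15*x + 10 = 5*x^2 + 25*x + 30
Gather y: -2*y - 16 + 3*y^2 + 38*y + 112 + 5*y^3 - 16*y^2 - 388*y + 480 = 5*y^3 - 13*y^2 - 352*y + 576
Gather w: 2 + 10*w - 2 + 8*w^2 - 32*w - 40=8*w^2 - 22*w - 40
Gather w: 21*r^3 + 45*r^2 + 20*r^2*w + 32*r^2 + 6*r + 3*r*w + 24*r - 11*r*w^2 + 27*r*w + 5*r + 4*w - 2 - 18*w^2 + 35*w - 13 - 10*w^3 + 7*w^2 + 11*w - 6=21*r^3 + 77*r^2 + 35*r - 10*w^3 + w^2*(-11*r - 11) + w*(20*r^2 + 30*r + 50) - 21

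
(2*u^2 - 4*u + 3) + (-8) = 2*u^2 - 4*u - 5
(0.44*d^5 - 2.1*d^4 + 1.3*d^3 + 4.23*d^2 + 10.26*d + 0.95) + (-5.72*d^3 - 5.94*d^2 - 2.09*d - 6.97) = 0.44*d^5 - 2.1*d^4 - 4.42*d^3 - 1.71*d^2 + 8.17*d - 6.02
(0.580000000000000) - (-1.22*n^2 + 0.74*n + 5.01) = 1.22*n^2 - 0.74*n - 4.43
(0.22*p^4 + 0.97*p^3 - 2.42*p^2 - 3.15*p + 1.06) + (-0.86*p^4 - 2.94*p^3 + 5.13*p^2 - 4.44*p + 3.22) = -0.64*p^4 - 1.97*p^3 + 2.71*p^2 - 7.59*p + 4.28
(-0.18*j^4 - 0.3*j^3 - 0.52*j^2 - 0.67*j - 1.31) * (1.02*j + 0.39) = -0.1836*j^5 - 0.3762*j^4 - 0.6474*j^3 - 0.8862*j^2 - 1.5975*j - 0.5109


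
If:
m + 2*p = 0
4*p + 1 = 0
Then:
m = 1/2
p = -1/4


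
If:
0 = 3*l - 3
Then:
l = 1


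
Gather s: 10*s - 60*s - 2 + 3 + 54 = 55 - 50*s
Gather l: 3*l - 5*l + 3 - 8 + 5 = -2*l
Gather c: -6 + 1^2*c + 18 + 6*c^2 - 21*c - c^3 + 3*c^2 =-c^3 + 9*c^2 - 20*c + 12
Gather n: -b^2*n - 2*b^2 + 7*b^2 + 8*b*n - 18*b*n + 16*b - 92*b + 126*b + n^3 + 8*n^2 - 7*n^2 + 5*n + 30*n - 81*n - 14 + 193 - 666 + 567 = 5*b^2 + 50*b + n^3 + n^2 + n*(-b^2 - 10*b - 46) + 80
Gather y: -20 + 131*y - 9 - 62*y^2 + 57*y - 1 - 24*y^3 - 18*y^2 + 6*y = -24*y^3 - 80*y^2 + 194*y - 30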